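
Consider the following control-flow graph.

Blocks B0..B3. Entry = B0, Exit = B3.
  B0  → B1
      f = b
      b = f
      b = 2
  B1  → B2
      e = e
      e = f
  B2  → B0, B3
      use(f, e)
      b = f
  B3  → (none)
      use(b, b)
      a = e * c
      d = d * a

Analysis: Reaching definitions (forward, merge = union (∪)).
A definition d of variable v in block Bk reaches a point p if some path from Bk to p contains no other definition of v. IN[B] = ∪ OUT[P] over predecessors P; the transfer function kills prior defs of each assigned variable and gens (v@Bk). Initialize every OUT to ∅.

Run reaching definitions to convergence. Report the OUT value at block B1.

Fixpoint table:
  B0:   IN={b@B2, e@B1, f@B0}   OUT={b@B0, e@B1, f@B0}
  B1:   IN={b@B0, e@B1, f@B0}   OUT={b@B0, e@B1, f@B0}
  B2:   IN={b@B0, e@B1, f@B0}   OUT={b@B2, e@B1, f@B0}
  B3:   IN={b@B2, e@B1, f@B0}   OUT={a@B3, b@B2, d@B3, e@B1, f@B0}

Merge at B1: IN[B1] = OUT[B0] = {b@B0, e@B1, f@B0}
Applying B1's transfer function to that IN value gives OUT[B1] (row B1 above).

Answer: {b@B0, e@B1, f@B0}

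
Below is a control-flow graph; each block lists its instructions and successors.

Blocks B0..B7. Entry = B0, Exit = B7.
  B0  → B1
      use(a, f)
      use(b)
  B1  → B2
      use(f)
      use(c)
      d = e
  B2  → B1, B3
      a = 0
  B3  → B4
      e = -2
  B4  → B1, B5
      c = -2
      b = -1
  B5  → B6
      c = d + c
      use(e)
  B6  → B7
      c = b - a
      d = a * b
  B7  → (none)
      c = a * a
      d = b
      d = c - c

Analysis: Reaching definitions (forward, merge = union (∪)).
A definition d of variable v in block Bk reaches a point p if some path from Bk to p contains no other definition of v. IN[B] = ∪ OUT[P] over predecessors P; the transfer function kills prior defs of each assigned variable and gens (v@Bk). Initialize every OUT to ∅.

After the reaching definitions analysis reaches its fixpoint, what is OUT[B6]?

Per-block solution:
  B0:   IN={}   OUT={}
  B1:   IN={a@B2, b@B4, c@B4, d@B1, e@B3}   OUT={a@B2, b@B4, c@B4, d@B1, e@B3}
  B2:   IN={a@B2, b@B4, c@B4, d@B1, e@B3}   OUT={a@B2, b@B4, c@B4, d@B1, e@B3}
  B3:   IN={a@B2, b@B4, c@B4, d@B1, e@B3}   OUT={a@B2, b@B4, c@B4, d@B1, e@B3}
  B4:   IN={a@B2, b@B4, c@B4, d@B1, e@B3}   OUT={a@B2, b@B4, c@B4, d@B1, e@B3}
  B5:   IN={a@B2, b@B4, c@B4, d@B1, e@B3}   OUT={a@B2, b@B4, c@B5, d@B1, e@B3}
  B6:   IN={a@B2, b@B4, c@B5, d@B1, e@B3}   OUT={a@B2, b@B4, c@B6, d@B6, e@B3}
  B7:   IN={a@B2, b@B4, c@B6, d@B6, e@B3}   OUT={a@B2, b@B4, c@B7, d@B7, e@B3}

Merge at B6: IN[B6] = OUT[B5] = {a@B2, b@B4, c@B5, d@B1, e@B3}
Applying B6's transfer function to that IN value gives OUT[B6] (row B6 above).

Answer: {a@B2, b@B4, c@B6, d@B6, e@B3}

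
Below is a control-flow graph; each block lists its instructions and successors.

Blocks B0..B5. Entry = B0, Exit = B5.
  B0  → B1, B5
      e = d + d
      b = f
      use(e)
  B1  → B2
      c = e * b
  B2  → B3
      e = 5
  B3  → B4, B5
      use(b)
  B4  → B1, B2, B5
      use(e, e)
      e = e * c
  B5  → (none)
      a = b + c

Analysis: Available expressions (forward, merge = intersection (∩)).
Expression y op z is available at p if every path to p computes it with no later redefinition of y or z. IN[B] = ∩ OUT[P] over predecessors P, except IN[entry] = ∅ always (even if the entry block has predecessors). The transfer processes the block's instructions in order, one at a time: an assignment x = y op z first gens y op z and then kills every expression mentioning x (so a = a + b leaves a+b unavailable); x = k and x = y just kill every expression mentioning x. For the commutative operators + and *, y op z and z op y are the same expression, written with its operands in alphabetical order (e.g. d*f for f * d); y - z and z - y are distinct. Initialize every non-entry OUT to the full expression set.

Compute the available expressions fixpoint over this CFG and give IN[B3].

Per-block solution:
  B0:   IN={}   OUT={d+d}
  B1:   IN={d+d}   OUT={b*e, d+d}
  B2:   IN={d+d}   OUT={d+d}
  B3:   IN={d+d}   OUT={d+d}
  B4:   IN={d+d}   OUT={d+d}
  B5:   IN={d+d}   OUT={b+c, d+d}

Merge at B3: IN[B3] = OUT[B2] = {d+d}

Answer: {d+d}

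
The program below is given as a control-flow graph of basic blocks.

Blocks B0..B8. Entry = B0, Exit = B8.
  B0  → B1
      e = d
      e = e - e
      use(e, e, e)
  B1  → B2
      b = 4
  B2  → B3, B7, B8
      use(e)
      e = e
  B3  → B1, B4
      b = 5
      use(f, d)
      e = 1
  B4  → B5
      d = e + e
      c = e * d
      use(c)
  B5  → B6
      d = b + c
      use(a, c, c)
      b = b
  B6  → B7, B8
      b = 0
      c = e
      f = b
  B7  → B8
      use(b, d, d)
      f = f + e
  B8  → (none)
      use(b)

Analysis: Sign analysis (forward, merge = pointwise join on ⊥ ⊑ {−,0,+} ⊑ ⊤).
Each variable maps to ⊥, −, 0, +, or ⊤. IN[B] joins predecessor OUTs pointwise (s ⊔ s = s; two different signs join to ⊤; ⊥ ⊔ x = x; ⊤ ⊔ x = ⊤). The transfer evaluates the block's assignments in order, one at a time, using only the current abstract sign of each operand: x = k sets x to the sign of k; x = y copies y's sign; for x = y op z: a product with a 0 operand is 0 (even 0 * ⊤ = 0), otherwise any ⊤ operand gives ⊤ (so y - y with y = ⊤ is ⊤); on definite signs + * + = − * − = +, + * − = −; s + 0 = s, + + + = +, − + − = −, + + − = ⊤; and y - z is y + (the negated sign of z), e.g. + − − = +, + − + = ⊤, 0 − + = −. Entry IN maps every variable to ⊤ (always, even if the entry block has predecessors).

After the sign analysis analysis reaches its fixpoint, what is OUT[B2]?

Answer: {a: ⊤, b: +, c: ⊤, d: ⊤, e: ⊤, f: ⊤}

Trace:
Per-block solution:
  B0: | IN=(all ⊤) | OUT=(all ⊤)
  B1: | IN=(all ⊤) | OUT={b:+; rest ⊤}
  B2: | IN={b:+; rest ⊤} | OUT={b:+; rest ⊤}
  B3: | IN={b:+; rest ⊤} | OUT={b:+, e:+; rest ⊤}
  B4: | IN={b:+, e:+; rest ⊤} | OUT={b:+, c:+, d:+, e:+; rest ⊤}
  B5: | IN={b:+, c:+, d:+, e:+; rest ⊤} | OUT={b:+, c:+, d:+, e:+; rest ⊤}
  B6: | IN={b:+, c:+, d:+, e:+; rest ⊤} | OUT={b:0, c:+, d:+, e:+, f:0; rest ⊤}
  B7: | IN=(all ⊤) | OUT=(all ⊤)
  B8: | IN=(all ⊤) | OUT=(all ⊤)

Merge at B2: IN[B2] = OUT[B1] = {a: ⊤, b: +, c: ⊤, d: ⊤, e: ⊤, f: ⊤}
Applying B2's transfer function to that IN value gives OUT[B2] (row B2 above).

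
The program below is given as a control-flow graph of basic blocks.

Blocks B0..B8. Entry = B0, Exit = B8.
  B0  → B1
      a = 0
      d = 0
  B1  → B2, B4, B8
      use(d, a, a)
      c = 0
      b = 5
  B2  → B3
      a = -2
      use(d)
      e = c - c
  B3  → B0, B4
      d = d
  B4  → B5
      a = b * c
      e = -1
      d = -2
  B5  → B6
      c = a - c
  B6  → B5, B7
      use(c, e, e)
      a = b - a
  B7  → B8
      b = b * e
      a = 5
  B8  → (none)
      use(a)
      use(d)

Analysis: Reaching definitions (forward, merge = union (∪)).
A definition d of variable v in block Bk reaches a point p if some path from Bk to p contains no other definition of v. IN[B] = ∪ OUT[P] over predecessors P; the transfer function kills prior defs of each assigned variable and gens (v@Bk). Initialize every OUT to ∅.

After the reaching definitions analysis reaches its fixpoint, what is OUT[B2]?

Per-block solution:
  B0: | IN={a@B2, b@B1, c@B1, d@B3, e@B2} | OUT={a@B0, b@B1, c@B1, d@B0, e@B2}
  B1: | IN={a@B0, b@B1, c@B1, d@B0, e@B2} | OUT={a@B0, b@B1, c@B1, d@B0, e@B2}
  B2: | IN={a@B0, b@B1, c@B1, d@B0, e@B2} | OUT={a@B2, b@B1, c@B1, d@B0, e@B2}
  B3: | IN={a@B2, b@B1, c@B1, d@B0, e@B2} | OUT={a@B2, b@B1, c@B1, d@B3, e@B2}
  B4: | IN={a@B0, a@B2, b@B1, c@B1, d@B0, d@B3, e@B2} | OUT={a@B4, b@B1, c@B1, d@B4, e@B4}
  B5: | IN={a@B4, a@B6, b@B1, c@B1, c@B5, d@B4, e@B4} | OUT={a@B4, a@B6, b@B1, c@B5, d@B4, e@B4}
  B6: | IN={a@B4, a@B6, b@B1, c@B5, d@B4, e@B4} | OUT={a@B6, b@B1, c@B5, d@B4, e@B4}
  B7: | IN={a@B6, b@B1, c@B5, d@B4, e@B4} | OUT={a@B7, b@B7, c@B5, d@B4, e@B4}
  B8: | IN={a@B0, a@B7, b@B1, b@B7, c@B1, c@B5, d@B0, d@B4, e@B2, e@B4} | OUT={a@B0, a@B7, b@B1, b@B7, c@B1, c@B5, d@B0, d@B4, e@B2, e@B4}

Merge at B2: IN[B2] = OUT[B1] = {a@B0, b@B1, c@B1, d@B0, e@B2}
Applying B2's transfer function to that IN value gives OUT[B2] (row B2 above).

Answer: {a@B2, b@B1, c@B1, d@B0, e@B2}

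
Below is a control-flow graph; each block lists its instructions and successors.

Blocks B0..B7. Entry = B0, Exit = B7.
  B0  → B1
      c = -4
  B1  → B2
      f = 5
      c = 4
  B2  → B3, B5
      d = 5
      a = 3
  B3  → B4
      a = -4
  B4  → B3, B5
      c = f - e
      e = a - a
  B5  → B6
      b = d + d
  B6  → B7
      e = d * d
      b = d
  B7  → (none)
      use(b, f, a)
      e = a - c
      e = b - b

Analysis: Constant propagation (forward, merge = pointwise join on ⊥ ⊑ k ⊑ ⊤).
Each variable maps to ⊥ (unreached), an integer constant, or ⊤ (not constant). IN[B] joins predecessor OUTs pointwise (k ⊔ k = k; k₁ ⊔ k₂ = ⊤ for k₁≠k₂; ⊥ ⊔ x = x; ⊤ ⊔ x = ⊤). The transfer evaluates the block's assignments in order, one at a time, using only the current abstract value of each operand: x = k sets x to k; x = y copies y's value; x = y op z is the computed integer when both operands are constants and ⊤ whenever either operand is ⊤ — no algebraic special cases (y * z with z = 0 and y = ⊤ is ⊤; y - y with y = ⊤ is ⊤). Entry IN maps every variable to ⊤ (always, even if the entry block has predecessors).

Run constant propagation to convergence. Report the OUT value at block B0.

Answer: {a: ⊤, b: ⊤, c: -4, d: ⊤, e: ⊤, f: ⊤}

Derivation:
Converged values:
  B0:  IN=(all ⊤)  OUT={c:-4; rest ⊤}
  B1:  IN={c:-4; rest ⊤}  OUT={c:4, f:5; rest ⊤}
  B2:  IN={c:4, f:5; rest ⊤}  OUT={a:3, c:4, d:5, f:5; rest ⊤}
  B3:  IN={d:5, f:5; rest ⊤}  OUT={a:-4, d:5, f:5; rest ⊤}
  B4:  IN={a:-4, d:5, f:5; rest ⊤}  OUT={a:-4, d:5, e:0, f:5; rest ⊤}
  B5:  IN={d:5, f:5; rest ⊤}  OUT={b:10, d:5, f:5; rest ⊤}
  B6:  IN={b:10, d:5, f:5; rest ⊤}  OUT={b:5, d:5, e:25, f:5; rest ⊤}
  B7:  IN={b:5, d:5, e:25, f:5; rest ⊤}  OUT={b:5, d:5, e:0, f:5; rest ⊤}

B0 is the boundary node: IN[B0] = {a: ⊤, b: ⊤, c: ⊤, d: ⊤, e: ⊤, f: ⊤}
Applying B0's transfer function to that IN value gives OUT[B0] (row B0 above).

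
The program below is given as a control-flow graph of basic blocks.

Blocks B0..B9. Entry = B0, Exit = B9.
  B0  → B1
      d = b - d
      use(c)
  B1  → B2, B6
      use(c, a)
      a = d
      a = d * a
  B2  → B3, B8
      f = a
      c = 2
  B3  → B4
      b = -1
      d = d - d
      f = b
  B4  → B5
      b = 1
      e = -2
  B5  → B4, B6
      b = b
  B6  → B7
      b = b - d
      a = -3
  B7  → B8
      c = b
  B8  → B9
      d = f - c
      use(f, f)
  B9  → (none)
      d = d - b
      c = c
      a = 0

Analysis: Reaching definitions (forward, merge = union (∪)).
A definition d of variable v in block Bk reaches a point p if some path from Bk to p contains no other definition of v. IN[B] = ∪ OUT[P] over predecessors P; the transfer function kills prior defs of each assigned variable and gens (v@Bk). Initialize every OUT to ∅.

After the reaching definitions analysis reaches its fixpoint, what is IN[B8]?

Per-block solution:
  B0:  IN={}  OUT={d@B0}
  B1:  IN={d@B0}  OUT={a@B1, d@B0}
  B2:  IN={a@B1, d@B0}  OUT={a@B1, c@B2, d@B0, f@B2}
  B3:  IN={a@B1, c@B2, d@B0, f@B2}  OUT={a@B1, b@B3, c@B2, d@B3, f@B3}
  B4:  IN={a@B1, b@B3, b@B5, c@B2, d@B3, e@B4, f@B3}  OUT={a@B1, b@B4, c@B2, d@B3, e@B4, f@B3}
  B5:  IN={a@B1, b@B4, c@B2, d@B3, e@B4, f@B3}  OUT={a@B1, b@B5, c@B2, d@B3, e@B4, f@B3}
  B6:  IN={a@B1, b@B5, c@B2, d@B0, d@B3, e@B4, f@B3}  OUT={a@B6, b@B6, c@B2, d@B0, d@B3, e@B4, f@B3}
  B7:  IN={a@B6, b@B6, c@B2, d@B0, d@B3, e@B4, f@B3}  OUT={a@B6, b@B6, c@B7, d@B0, d@B3, e@B4, f@B3}
  B8:  IN={a@B1, a@B6, b@B6, c@B2, c@B7, d@B0, d@B3, e@B4, f@B2, f@B3}  OUT={a@B1, a@B6, b@B6, c@B2, c@B7, d@B8, e@B4, f@B2, f@B3}
  B9:  IN={a@B1, a@B6, b@B6, c@B2, c@B7, d@B8, e@B4, f@B2, f@B3}  OUT={a@B9, b@B6, c@B9, d@B9, e@B4, f@B2, f@B3}

Merge at B8: IN[B8] = OUT[B2] ⊔ OUT[B7] = {a@B1, a@B6, b@B6, c@B2, c@B7, d@B0, d@B3, e@B4, f@B2, f@B3}

Answer: {a@B1, a@B6, b@B6, c@B2, c@B7, d@B0, d@B3, e@B4, f@B2, f@B3}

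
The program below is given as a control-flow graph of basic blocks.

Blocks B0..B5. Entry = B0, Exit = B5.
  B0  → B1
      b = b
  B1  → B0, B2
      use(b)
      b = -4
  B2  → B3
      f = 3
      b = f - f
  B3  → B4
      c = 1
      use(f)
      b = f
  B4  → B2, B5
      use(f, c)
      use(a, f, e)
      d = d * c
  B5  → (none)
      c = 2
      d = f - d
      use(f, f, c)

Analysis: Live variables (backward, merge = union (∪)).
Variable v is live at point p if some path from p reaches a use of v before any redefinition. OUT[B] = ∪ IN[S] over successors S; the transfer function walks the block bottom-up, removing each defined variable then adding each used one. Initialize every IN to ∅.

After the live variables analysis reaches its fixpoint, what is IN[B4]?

Answer: {a, c, d, e, f}

Trace:
Fixpoint table:
  B0:  IN={a, b, d, e}  OUT={a, b, d, e}
  B1:  IN={a, b, d, e}  OUT={a, b, d, e}
  B2:  IN={a, d, e}  OUT={a, d, e, f}
  B3:  IN={a, d, e, f}  OUT={a, c, d, e, f}
  B4:  IN={a, c, d, e, f}  OUT={a, d, e, f}
  B5:  IN={d, f}  OUT={}

Merge at B4: OUT[B4] = IN[B2] ⊔ IN[B5] = {a, d, e, f}
Applying B4's transfer function to that OUT value gives IN[B4] (row B4 above).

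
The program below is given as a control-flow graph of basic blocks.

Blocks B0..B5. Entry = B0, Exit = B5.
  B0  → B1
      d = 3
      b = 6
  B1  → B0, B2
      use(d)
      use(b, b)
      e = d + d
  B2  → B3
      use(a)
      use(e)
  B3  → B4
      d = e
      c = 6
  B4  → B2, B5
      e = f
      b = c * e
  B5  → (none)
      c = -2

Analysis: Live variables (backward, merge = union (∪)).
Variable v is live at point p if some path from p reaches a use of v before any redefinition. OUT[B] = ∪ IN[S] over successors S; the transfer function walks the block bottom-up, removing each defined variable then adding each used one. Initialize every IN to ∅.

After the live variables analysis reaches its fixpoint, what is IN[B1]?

Answer: {a, b, d, f}

Working:
Fixpoint table:
  B0: | IN={a, f} | OUT={a, b, d, f}
  B1: | IN={a, b, d, f} | OUT={a, e, f}
  B2: | IN={a, e, f} | OUT={a, e, f}
  B3: | IN={a, e, f} | OUT={a, c, f}
  B4: | IN={a, c, f} | OUT={a, e, f}
  B5: | IN={} | OUT={}

Merge at B1: OUT[B1] = IN[B0] ⊔ IN[B2] = {a, e, f}
Applying B1's transfer function to that OUT value gives IN[B1] (row B1 above).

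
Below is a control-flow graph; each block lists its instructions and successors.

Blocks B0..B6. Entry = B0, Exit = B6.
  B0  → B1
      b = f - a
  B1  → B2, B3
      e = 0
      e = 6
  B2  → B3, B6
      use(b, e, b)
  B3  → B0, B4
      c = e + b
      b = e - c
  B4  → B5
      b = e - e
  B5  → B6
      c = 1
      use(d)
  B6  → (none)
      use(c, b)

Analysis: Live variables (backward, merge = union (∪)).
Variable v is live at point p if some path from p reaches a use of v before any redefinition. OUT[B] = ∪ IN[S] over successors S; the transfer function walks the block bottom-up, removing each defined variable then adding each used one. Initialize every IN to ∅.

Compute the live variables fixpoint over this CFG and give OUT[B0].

Answer: {a, b, c, d, f}

Derivation:
Per-block solution:
  B0:  IN={a, c, d, f}  OUT={a, b, c, d, f}
  B1:  IN={a, b, c, d, f}  OUT={a, b, c, d, e, f}
  B2:  IN={a, b, c, d, e, f}  OUT={a, b, c, d, e, f}
  B3:  IN={a, b, d, e, f}  OUT={a, c, d, e, f}
  B4:  IN={d, e}  OUT={b, d}
  B5:  IN={b, d}  OUT={b, c}
  B6:  IN={b, c}  OUT={}

Merge at B0: OUT[B0] = IN[B1] = {a, b, c, d, f}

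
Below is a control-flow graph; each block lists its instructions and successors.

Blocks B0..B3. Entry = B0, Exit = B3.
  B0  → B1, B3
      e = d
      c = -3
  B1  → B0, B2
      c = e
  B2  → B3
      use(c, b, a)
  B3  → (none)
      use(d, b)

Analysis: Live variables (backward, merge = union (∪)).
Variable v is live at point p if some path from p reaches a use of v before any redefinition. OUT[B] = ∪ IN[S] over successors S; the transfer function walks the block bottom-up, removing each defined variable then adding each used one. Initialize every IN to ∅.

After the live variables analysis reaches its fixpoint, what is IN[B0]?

Converged values:
  B0:   IN={a, b, d}   OUT={a, b, d, e}
  B1:   IN={a, b, d, e}   OUT={a, b, c, d}
  B2:   IN={a, b, c, d}   OUT={b, d}
  B3:   IN={b, d}   OUT={}

Merge at B0: OUT[B0] = IN[B1] ⊔ IN[B3] = {a, b, d, e}
Applying B0's transfer function to that OUT value gives IN[B0] (row B0 above).

Answer: {a, b, d}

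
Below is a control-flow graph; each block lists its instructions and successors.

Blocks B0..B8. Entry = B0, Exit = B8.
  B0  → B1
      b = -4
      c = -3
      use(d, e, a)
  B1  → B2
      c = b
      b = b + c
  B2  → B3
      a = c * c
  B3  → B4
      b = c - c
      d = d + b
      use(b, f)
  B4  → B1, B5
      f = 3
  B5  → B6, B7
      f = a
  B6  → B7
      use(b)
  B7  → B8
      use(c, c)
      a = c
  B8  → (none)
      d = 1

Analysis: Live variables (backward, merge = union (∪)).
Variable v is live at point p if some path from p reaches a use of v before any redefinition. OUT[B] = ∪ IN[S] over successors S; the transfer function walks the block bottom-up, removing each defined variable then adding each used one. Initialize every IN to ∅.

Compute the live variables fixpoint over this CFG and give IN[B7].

Per-block solution:
  B0:  IN={a, d, e, f}  OUT={b, d, f}
  B1:  IN={b, d, f}  OUT={c, d, f}
  B2:  IN={c, d, f}  OUT={a, c, d, f}
  B3:  IN={a, c, d, f}  OUT={a, b, c, d}
  B4:  IN={a, b, c, d}  OUT={a, b, c, d, f}
  B5:  IN={a, b, c}  OUT={b, c}
  B6:  IN={b, c}  OUT={c}
  B7:  IN={c}  OUT={}
  B8:  IN={}  OUT={}

Merge at B7: OUT[B7] = IN[B8] = {}
Applying B7's transfer function to that OUT value gives IN[B7] (row B7 above).

Answer: {c}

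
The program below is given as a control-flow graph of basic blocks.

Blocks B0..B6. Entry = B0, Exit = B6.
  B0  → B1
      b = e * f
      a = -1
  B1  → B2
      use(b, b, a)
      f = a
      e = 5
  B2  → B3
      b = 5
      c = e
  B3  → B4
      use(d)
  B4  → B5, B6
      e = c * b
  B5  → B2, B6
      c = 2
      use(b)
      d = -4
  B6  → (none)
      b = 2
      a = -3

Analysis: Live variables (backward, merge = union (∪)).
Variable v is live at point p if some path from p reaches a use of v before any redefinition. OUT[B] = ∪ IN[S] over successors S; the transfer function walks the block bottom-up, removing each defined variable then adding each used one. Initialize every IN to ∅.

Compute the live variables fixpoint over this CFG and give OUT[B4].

Converged values:
  B0: | IN={d, e, f} | OUT={a, b, d}
  B1: | IN={a, b, d} | OUT={d, e}
  B2: | IN={d, e} | OUT={b, c, d}
  B3: | IN={b, c, d} | OUT={b, c}
  B4: | IN={b, c} | OUT={b, e}
  B5: | IN={b, e} | OUT={d, e}
  B6: | IN={} | OUT={}

Merge at B4: OUT[B4] = IN[B5] ⊔ IN[B6] = {b, e}

Answer: {b, e}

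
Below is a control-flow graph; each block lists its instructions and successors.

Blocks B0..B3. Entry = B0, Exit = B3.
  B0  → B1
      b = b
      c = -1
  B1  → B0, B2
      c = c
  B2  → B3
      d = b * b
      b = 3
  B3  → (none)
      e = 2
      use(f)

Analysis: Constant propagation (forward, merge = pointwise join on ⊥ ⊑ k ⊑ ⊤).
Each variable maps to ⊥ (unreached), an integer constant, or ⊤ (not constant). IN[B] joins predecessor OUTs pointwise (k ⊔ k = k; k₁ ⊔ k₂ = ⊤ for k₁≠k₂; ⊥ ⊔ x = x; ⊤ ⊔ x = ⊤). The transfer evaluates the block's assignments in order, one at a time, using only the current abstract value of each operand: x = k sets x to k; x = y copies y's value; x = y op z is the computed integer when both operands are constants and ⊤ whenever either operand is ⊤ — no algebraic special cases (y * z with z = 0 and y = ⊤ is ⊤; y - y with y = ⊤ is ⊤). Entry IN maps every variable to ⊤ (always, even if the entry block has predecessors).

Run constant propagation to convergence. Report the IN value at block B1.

Per-block solution:
  B0:   IN=(all ⊤)   OUT={c:-1; rest ⊤}
  B1:   IN={c:-1; rest ⊤}   OUT={c:-1; rest ⊤}
  B2:   IN={c:-1; rest ⊤}   OUT={b:3, c:-1; rest ⊤}
  B3:   IN={b:3, c:-1; rest ⊤}   OUT={b:3, c:-1, e:2; rest ⊤}

Merge at B1: IN[B1] = OUT[B0] = {a: ⊤, b: ⊤, c: -1, d: ⊤, e: ⊤, f: ⊤}

Answer: {a: ⊤, b: ⊤, c: -1, d: ⊤, e: ⊤, f: ⊤}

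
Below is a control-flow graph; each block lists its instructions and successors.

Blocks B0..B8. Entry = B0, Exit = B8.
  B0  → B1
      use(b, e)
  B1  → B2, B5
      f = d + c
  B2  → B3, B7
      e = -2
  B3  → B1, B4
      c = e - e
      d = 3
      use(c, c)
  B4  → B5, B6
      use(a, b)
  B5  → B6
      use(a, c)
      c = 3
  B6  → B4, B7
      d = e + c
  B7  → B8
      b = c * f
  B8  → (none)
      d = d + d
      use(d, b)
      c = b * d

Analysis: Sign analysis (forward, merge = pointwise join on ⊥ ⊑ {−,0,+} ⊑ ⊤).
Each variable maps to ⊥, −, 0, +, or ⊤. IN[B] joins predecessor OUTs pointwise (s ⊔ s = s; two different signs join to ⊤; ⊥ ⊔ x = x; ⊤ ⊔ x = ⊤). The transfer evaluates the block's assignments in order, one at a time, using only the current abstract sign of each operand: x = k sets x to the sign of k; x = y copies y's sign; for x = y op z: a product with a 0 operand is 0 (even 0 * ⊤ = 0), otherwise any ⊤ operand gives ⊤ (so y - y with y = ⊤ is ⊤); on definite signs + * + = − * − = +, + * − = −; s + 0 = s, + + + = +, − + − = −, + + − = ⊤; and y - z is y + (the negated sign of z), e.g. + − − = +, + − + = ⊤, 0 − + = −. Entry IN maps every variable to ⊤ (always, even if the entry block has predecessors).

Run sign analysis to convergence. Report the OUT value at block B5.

Answer: {a: ⊤, b: ⊤, c: +, d: ⊤, e: ⊤, f: ⊤}

Trace:
Fixpoint table:
  B0: | IN=(all ⊤) | OUT=(all ⊤)
  B1: | IN=(all ⊤) | OUT=(all ⊤)
  B2: | IN=(all ⊤) | OUT={e:-; rest ⊤}
  B3: | IN={e:-; rest ⊤} | OUT={d:+, e:-; rest ⊤}
  B4: | IN=(all ⊤) | OUT=(all ⊤)
  B5: | IN=(all ⊤) | OUT={c:+; rest ⊤}
  B6: | IN=(all ⊤) | OUT=(all ⊤)
  B7: | IN=(all ⊤) | OUT=(all ⊤)
  B8: | IN=(all ⊤) | OUT=(all ⊤)

Merge at B5: IN[B5] = OUT[B1] ⊔ OUT[B4] = {a: ⊤, b: ⊤, c: ⊤, d: ⊤, e: ⊤, f: ⊤}
Applying B5's transfer function to that IN value gives OUT[B5] (row B5 above).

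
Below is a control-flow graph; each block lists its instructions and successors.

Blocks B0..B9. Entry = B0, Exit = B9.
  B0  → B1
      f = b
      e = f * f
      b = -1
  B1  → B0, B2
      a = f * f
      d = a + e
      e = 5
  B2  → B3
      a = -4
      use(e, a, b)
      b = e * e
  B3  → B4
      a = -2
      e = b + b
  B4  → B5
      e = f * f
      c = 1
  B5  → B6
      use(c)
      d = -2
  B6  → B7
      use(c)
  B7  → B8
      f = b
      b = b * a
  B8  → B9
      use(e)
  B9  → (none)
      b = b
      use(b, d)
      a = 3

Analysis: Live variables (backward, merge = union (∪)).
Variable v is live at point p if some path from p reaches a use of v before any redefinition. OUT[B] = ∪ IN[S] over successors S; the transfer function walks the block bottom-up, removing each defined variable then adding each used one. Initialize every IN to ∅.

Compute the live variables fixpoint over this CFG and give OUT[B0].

Converged values:
  B0:   IN={b}   OUT={b, e, f}
  B1:   IN={b, e, f}   OUT={b, e, f}
  B2:   IN={b, e, f}   OUT={b, f}
  B3:   IN={b, f}   OUT={a, b, f}
  B4:   IN={a, b, f}   OUT={a, b, c, e}
  B5:   IN={a, b, c, e}   OUT={a, b, c, d, e}
  B6:   IN={a, b, c, d, e}   OUT={a, b, d, e}
  B7:   IN={a, b, d, e}   OUT={b, d, e}
  B8:   IN={b, d, e}   OUT={b, d}
  B9:   IN={b, d}   OUT={}

Merge at B0: OUT[B0] = IN[B1] = {b, e, f}

Answer: {b, e, f}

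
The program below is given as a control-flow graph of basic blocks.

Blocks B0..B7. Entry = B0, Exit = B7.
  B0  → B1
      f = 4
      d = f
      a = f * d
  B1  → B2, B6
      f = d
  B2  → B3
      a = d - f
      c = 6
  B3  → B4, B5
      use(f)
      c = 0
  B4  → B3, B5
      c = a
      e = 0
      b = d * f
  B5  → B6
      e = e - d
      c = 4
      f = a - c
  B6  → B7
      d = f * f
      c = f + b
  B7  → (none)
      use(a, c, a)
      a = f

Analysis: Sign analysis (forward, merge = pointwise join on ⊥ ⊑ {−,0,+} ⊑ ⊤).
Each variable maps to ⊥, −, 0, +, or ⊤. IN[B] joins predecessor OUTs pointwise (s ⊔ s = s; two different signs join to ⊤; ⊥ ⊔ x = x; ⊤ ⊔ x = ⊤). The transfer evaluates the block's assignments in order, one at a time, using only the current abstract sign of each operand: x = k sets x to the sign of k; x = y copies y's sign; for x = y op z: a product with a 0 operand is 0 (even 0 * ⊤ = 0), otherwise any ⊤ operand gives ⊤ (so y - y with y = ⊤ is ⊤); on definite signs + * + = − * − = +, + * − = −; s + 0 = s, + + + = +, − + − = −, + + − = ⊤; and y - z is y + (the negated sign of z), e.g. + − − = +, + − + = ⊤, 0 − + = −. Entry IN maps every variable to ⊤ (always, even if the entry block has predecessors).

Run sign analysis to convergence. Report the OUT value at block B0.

Converged values:
  B0: | IN=(all ⊤) | OUT={a:+, d:+, f:+; rest ⊤}
  B1: | IN={a:+, d:+, f:+; rest ⊤} | OUT={a:+, d:+, f:+; rest ⊤}
  B2: | IN={a:+, d:+, f:+; rest ⊤} | OUT={c:+, d:+, f:+; rest ⊤}
  B3: | IN={d:+, f:+; rest ⊤} | OUT={c:0, d:+, f:+; rest ⊤}
  B4: | IN={c:0, d:+, f:+; rest ⊤} | OUT={b:+, d:+, e:0, f:+; rest ⊤}
  B5: | IN={d:+, f:+; rest ⊤} | OUT={c:+, d:+; rest ⊤}
  B6: | IN={d:+; rest ⊤} | OUT=(all ⊤)
  B7: | IN=(all ⊤) | OUT=(all ⊤)

B0 is the boundary node: IN[B0] = {a: ⊤, b: ⊤, c: ⊤, d: ⊤, e: ⊤, f: ⊤}
Applying B0's transfer function to that IN value gives OUT[B0] (row B0 above).

Answer: {a: +, b: ⊤, c: ⊤, d: +, e: ⊤, f: +}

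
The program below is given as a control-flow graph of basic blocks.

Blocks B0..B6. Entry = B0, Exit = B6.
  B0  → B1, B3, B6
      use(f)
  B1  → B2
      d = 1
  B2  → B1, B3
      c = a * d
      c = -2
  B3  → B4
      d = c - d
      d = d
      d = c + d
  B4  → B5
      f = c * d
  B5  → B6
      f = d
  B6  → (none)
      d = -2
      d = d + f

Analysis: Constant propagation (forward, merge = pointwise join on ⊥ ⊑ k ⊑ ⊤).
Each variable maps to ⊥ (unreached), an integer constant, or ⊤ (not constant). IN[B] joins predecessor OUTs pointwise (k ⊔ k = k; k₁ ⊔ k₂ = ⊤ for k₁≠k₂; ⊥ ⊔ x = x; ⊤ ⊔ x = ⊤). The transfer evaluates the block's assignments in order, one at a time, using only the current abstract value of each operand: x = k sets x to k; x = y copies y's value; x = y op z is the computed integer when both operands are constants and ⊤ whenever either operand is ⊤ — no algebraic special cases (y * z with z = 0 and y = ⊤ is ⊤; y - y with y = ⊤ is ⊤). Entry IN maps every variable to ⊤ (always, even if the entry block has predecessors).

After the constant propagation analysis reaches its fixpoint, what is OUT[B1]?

Answer: {a: ⊤, b: ⊤, c: ⊤, d: 1, e: ⊤, f: ⊤}

Derivation:
Fixpoint table:
  B0:  IN=(all ⊤)  OUT=(all ⊤)
  B1:  IN=(all ⊤)  OUT={d:1; rest ⊤}
  B2:  IN={d:1; rest ⊤}  OUT={c:-2, d:1; rest ⊤}
  B3:  IN=(all ⊤)  OUT=(all ⊤)
  B4:  IN=(all ⊤)  OUT=(all ⊤)
  B5:  IN=(all ⊤)  OUT=(all ⊤)
  B6:  IN=(all ⊤)  OUT=(all ⊤)

Merge at B1: IN[B1] = OUT[B0] ⊔ OUT[B2] = {a: ⊤, b: ⊤, c: ⊤, d: ⊤, e: ⊤, f: ⊤}
Applying B1's transfer function to that IN value gives OUT[B1] (row B1 above).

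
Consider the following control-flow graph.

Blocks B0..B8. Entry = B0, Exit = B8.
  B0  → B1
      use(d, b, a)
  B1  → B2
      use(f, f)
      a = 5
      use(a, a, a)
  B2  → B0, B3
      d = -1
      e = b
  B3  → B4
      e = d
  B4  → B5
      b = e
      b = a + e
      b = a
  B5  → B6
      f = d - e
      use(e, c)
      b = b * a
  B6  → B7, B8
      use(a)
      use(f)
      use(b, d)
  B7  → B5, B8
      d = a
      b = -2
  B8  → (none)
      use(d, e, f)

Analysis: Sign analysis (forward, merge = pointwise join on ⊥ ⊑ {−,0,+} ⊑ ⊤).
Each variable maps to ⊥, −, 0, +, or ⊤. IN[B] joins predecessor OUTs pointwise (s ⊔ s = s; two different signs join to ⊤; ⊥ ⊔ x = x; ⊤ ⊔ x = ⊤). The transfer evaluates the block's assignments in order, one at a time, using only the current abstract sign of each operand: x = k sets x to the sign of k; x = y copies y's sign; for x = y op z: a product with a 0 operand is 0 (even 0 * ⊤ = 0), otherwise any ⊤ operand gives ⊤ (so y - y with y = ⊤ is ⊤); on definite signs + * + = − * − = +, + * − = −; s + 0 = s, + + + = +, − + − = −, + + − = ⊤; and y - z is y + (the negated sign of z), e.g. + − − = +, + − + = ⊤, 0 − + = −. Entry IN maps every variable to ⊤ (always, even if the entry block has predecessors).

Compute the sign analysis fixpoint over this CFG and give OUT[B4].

Answer: {a: +, b: +, c: ⊤, d: -, e: -, f: ⊤}

Trace:
Converged values:
  B0:   IN=(all ⊤)   OUT=(all ⊤)
  B1:   IN=(all ⊤)   OUT={a:+; rest ⊤}
  B2:   IN={a:+; rest ⊤}   OUT={a:+, d:-; rest ⊤}
  B3:   IN={a:+, d:-; rest ⊤}   OUT={a:+, d:-, e:-; rest ⊤}
  B4:   IN={a:+, d:-, e:-; rest ⊤}   OUT={a:+, b:+, d:-, e:-; rest ⊤}
  B5:   IN={a:+, e:-; rest ⊤}   OUT={a:+, e:-; rest ⊤}
  B6:   IN={a:+, e:-; rest ⊤}   OUT={a:+, e:-; rest ⊤}
  B7:   IN={a:+, e:-; rest ⊤}   OUT={a:+, b:-, d:+, e:-; rest ⊤}
  B8:   IN={a:+, e:-; rest ⊤}   OUT={a:+, e:-; rest ⊤}

Merge at B4: IN[B4] = OUT[B3] = {a: +, b: ⊤, c: ⊤, d: -, e: -, f: ⊤}
Applying B4's transfer function to that IN value gives OUT[B4] (row B4 above).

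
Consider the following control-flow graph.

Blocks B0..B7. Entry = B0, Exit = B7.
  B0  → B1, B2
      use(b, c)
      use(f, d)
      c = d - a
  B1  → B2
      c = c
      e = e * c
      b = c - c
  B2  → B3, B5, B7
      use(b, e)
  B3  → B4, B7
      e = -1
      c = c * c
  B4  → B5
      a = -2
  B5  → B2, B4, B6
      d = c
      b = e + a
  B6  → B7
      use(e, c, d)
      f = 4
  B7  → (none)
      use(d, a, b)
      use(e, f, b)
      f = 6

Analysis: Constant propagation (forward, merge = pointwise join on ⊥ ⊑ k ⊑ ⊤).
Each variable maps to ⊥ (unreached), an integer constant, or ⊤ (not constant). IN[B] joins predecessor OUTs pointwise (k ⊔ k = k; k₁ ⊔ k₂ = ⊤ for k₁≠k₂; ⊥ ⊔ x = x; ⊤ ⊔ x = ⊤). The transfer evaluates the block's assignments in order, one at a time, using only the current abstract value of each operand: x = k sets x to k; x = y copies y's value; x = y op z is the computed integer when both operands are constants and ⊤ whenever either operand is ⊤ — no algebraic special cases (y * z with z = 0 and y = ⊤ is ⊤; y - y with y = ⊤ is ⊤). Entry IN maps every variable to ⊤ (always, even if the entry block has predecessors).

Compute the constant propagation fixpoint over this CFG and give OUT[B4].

Answer: {a: -2, b: ⊤, c: ⊤, d: ⊤, e: ⊤, f: ⊤}

Trace:
Converged values:
  B0:   IN=(all ⊤)   OUT=(all ⊤)
  B1:   IN=(all ⊤)   OUT=(all ⊤)
  B2:   IN=(all ⊤)   OUT=(all ⊤)
  B3:   IN=(all ⊤)   OUT={e:-1; rest ⊤}
  B4:   IN=(all ⊤)   OUT={a:-2; rest ⊤}
  B5:   IN=(all ⊤)   OUT=(all ⊤)
  B6:   IN=(all ⊤)   OUT={f:4; rest ⊤}
  B7:   IN=(all ⊤)   OUT={f:6; rest ⊤}

Merge at B4: IN[B4] = OUT[B3] ⊔ OUT[B5] = {a: ⊤, b: ⊤, c: ⊤, d: ⊤, e: ⊤, f: ⊤}
Applying B4's transfer function to that IN value gives OUT[B4] (row B4 above).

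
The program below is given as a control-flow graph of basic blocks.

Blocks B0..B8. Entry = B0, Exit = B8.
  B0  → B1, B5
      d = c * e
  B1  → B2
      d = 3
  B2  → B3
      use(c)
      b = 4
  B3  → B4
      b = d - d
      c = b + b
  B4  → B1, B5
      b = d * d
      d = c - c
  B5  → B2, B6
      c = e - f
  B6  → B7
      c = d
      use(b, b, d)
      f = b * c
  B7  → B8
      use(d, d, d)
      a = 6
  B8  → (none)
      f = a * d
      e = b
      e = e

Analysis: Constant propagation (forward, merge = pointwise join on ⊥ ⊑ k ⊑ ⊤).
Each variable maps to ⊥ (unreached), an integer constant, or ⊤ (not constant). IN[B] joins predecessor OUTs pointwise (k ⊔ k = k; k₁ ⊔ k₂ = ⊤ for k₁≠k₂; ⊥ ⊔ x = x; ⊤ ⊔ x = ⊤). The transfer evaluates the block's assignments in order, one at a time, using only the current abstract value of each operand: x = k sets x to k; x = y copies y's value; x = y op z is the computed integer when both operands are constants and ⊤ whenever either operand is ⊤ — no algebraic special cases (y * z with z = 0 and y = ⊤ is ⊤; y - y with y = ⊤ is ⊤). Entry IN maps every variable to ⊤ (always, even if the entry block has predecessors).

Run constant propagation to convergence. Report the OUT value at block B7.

Answer: {a: 6, b: ⊤, c: ⊤, d: ⊤, e: ⊤, f: ⊤}

Derivation:
Converged values:
  B0: | IN=(all ⊤) | OUT=(all ⊤)
  B1: | IN=(all ⊤) | OUT={d:3; rest ⊤}
  B2: | IN=(all ⊤) | OUT={b:4; rest ⊤}
  B3: | IN={b:4; rest ⊤} | OUT=(all ⊤)
  B4: | IN=(all ⊤) | OUT=(all ⊤)
  B5: | IN=(all ⊤) | OUT=(all ⊤)
  B6: | IN=(all ⊤) | OUT=(all ⊤)
  B7: | IN=(all ⊤) | OUT={a:6; rest ⊤}
  B8: | IN={a:6; rest ⊤} | OUT={a:6; rest ⊤}

Merge at B7: IN[B7] = OUT[B6] = {a: ⊤, b: ⊤, c: ⊤, d: ⊤, e: ⊤, f: ⊤}
Applying B7's transfer function to that IN value gives OUT[B7] (row B7 above).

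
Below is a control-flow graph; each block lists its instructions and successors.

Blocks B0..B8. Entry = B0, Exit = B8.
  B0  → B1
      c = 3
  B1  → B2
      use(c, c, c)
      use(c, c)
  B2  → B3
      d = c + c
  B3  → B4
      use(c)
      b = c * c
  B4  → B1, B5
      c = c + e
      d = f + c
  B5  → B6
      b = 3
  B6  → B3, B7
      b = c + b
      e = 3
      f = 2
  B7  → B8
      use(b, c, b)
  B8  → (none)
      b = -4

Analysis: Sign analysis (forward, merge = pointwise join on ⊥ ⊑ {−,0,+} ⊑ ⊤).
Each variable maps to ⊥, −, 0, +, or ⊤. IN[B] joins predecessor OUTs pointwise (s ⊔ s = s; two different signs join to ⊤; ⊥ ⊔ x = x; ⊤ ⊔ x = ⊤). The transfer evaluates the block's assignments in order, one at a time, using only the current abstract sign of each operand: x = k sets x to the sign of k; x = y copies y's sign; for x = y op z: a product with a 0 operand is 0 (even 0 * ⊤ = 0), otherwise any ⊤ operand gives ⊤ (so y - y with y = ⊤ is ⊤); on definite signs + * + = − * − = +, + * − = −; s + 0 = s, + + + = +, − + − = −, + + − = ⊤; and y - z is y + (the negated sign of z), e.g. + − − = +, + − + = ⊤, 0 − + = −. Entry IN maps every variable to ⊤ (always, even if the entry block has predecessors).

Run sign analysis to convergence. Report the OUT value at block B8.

Answer: {a: ⊤, b: -, c: ⊤, d: ⊤, e: +, f: +}

Working:
Per-block solution:
  B0:  IN=(all ⊤)  OUT={c:+; rest ⊤}
  B1:  IN=(all ⊤)  OUT=(all ⊤)
  B2:  IN=(all ⊤)  OUT=(all ⊤)
  B3:  IN=(all ⊤)  OUT=(all ⊤)
  B4:  IN=(all ⊤)  OUT=(all ⊤)
  B5:  IN=(all ⊤)  OUT={b:+; rest ⊤}
  B6:  IN={b:+; rest ⊤}  OUT={e:+, f:+; rest ⊤}
  B7:  IN={e:+, f:+; rest ⊤}  OUT={e:+, f:+; rest ⊤}
  B8:  IN={e:+, f:+; rest ⊤}  OUT={b:-, e:+, f:+; rest ⊤}

Merge at B8: IN[B8] = OUT[B7] = {a: ⊤, b: ⊤, c: ⊤, d: ⊤, e: +, f: +}
Applying B8's transfer function to that IN value gives OUT[B8] (row B8 above).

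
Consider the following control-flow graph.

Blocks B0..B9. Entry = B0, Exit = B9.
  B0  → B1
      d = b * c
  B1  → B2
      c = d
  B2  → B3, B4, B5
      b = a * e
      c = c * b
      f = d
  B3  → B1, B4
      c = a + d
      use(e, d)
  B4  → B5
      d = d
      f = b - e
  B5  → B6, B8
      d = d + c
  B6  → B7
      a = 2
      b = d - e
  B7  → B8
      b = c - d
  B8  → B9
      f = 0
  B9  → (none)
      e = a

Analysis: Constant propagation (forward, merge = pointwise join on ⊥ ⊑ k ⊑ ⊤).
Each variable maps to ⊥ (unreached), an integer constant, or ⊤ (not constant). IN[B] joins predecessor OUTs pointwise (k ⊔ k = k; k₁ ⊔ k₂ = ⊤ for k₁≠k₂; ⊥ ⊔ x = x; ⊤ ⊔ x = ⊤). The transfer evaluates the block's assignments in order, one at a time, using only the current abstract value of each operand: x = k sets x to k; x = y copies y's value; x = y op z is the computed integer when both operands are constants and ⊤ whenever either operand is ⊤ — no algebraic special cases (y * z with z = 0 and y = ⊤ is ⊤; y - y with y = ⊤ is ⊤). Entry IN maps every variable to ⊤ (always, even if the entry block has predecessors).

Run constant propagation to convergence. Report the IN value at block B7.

Converged values:
  B0: | IN=(all ⊤) | OUT=(all ⊤)
  B1: | IN=(all ⊤) | OUT=(all ⊤)
  B2: | IN=(all ⊤) | OUT=(all ⊤)
  B3: | IN=(all ⊤) | OUT=(all ⊤)
  B4: | IN=(all ⊤) | OUT=(all ⊤)
  B5: | IN=(all ⊤) | OUT=(all ⊤)
  B6: | IN=(all ⊤) | OUT={a:2; rest ⊤}
  B7: | IN={a:2; rest ⊤} | OUT={a:2; rest ⊤}
  B8: | IN=(all ⊤) | OUT={f:0; rest ⊤}
  B9: | IN={f:0; rest ⊤} | OUT={f:0; rest ⊤}

Merge at B7: IN[B7] = OUT[B6] = {a: 2, b: ⊤, c: ⊤, d: ⊤, e: ⊤, f: ⊤}

Answer: {a: 2, b: ⊤, c: ⊤, d: ⊤, e: ⊤, f: ⊤}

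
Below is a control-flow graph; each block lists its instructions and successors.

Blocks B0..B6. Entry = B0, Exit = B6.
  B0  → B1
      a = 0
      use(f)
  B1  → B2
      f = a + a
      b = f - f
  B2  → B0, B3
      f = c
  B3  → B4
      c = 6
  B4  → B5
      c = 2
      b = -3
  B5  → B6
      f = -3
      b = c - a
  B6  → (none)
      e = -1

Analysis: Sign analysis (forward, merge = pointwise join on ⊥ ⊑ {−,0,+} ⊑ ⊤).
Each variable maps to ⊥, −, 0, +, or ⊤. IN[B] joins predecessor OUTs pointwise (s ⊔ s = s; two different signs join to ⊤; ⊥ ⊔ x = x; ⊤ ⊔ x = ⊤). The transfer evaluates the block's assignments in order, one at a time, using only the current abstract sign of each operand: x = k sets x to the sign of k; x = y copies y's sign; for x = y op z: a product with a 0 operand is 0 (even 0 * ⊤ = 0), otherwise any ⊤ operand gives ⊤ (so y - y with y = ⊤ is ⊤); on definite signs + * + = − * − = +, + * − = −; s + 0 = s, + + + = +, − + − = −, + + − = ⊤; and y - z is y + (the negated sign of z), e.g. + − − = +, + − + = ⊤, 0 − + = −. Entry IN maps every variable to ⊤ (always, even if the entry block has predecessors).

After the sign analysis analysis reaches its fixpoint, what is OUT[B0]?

Answer: {a: 0, b: ⊤, c: ⊤, d: ⊤, e: ⊤, f: ⊤}

Trace:
Converged values:
  B0: | IN=(all ⊤) | OUT={a:0; rest ⊤}
  B1: | IN={a:0; rest ⊤} | OUT={a:0, b:0, f:0; rest ⊤}
  B2: | IN={a:0, b:0, f:0; rest ⊤} | OUT={a:0, b:0; rest ⊤}
  B3: | IN={a:0, b:0; rest ⊤} | OUT={a:0, b:0, c:+; rest ⊤}
  B4: | IN={a:0, b:0, c:+; rest ⊤} | OUT={a:0, b:-, c:+; rest ⊤}
  B5: | IN={a:0, b:-, c:+; rest ⊤} | OUT={a:0, b:+, c:+, f:-; rest ⊤}
  B6: | IN={a:0, b:+, c:+, f:-; rest ⊤} | OUT={a:0, b:+, c:+, e:-, f:-; rest ⊤}

Merge at B0 (entry node, so the boundary value (all ⊤) is joined with the incoming edge(s)): IN[B0] = (all ⊤) ⊔ OUT[B2] = {a: ⊤, b: ⊤, c: ⊤, d: ⊤, e: ⊤, f: ⊤}
Applying B0's transfer function to that IN value gives OUT[B0] (row B0 above).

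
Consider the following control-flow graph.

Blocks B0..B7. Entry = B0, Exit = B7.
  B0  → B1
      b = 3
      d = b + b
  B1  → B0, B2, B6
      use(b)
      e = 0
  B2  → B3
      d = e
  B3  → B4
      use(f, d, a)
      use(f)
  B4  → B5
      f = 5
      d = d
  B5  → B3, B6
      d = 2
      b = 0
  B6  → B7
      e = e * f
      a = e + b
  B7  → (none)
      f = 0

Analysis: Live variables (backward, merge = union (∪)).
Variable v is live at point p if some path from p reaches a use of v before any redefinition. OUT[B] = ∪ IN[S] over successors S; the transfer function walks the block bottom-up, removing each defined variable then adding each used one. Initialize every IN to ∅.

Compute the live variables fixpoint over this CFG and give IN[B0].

Per-block solution:
  B0: | IN={a, f} | OUT={a, b, f}
  B1: | IN={a, b, f} | OUT={a, b, e, f}
  B2: | IN={a, e, f} | OUT={a, d, e, f}
  B3: | IN={a, d, e, f} | OUT={a, d, e}
  B4: | IN={a, d, e} | OUT={a, e, f}
  B5: | IN={a, e, f} | OUT={a, b, d, e, f}
  B6: | IN={b, e, f} | OUT={}
  B7: | IN={} | OUT={}

Merge at B0: OUT[B0] = IN[B1] = {a, b, f}
Applying B0's transfer function to that OUT value gives IN[B0] (row B0 above).

Answer: {a, f}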